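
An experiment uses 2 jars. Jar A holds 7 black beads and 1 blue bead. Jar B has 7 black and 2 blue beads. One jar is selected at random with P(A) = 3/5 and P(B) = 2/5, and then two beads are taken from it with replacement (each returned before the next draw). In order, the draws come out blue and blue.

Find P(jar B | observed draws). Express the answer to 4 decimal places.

0.6781

Under each hypothesis, the probability of the observed sequence is: P(data | jar A) = (1/8)(1/8) = 0.015625; P(data | jar B) = (2/9)(2/9) = 0.049383.
Weighting by the prior gives 3/5 · 0.015625 = 0.009375, 2/5 · 0.049383 = 0.019753; with total 0.029128.
Therefore the posterior P(jar B | data) = (0.019753) / (0.029128) = 0.67815.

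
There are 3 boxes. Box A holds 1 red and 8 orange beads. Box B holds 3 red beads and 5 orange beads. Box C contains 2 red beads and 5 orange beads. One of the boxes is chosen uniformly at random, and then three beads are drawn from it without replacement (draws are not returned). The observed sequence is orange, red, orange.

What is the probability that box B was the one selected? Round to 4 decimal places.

0.3719

The likelihood of the observed sequence under each hypothesis: P(data | box A) = (8/9)(1/8)(7/7) = 1/9; P(data | box B) = (5/8)(3/7)(4/6) = 5/28; P(data | box C) = (5/7)(2/6)(4/5) = 4/21.
The prior-weighted likelihoods are 1/3 · 1/9 = 1/27, 1/3 · 5/28 = 5/84, 1/3 · 4/21 = 4/63; with total 121/756.
By Bayes' rule, P(box B | data) = (5/84) / (121/756) = 45/121.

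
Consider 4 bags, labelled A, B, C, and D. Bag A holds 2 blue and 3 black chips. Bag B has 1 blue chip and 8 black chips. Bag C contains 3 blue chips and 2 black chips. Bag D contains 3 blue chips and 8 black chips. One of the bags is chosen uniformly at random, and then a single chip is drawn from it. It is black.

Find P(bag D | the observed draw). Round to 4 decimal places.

Under each hypothesis, the probability of this draw is: P(data | bag A) = (3/5) = 3/5; P(data | bag B) = (8/9) = 8/9; P(data | bag C) = (2/5) = 2/5; P(data | bag D) = (8/11) = 8/11.
Weighting by the prior gives 1/4 · 3/5 = 3/20, 1/4 · 8/9 = 2/9, 1/4 · 2/5 = 1/10, 1/4 · 8/11 = 2/11; these sum to 259/396.
Therefore the posterior P(bag D | data) = (2/11) / (259/396) = 72/259.

0.2780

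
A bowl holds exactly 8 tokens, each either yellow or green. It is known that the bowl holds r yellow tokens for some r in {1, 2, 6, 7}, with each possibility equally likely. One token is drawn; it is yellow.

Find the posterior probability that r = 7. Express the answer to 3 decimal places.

The likelihood of this draw under each hypothesis: P(data | r = 1) = (1/8) = 1/8; P(data | r = 2) = (2/8) = 1/4; P(data | r = 6) = (6/8) = 3/4; P(data | r = 7) = (7/8) = 7/8.
Weighting by the prior gives 1/4 · 1/8 = 1/32, 1/4 · 1/4 = 1/16, 1/4 · 3/4 = 3/16, 1/4 · 7/8 = 7/32; with total 1/2.
Therefore the posterior P(r = 7 | data) = (7/32) / (1/2) = 7/16.

0.438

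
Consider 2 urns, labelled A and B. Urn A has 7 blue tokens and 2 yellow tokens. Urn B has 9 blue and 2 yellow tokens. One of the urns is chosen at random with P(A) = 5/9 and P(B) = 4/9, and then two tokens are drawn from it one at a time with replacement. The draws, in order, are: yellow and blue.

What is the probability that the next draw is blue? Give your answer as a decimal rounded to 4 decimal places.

The likelihood of the observed sequence under each hypothesis: P(data | urn A) = (2/9)(7/9) = 0.17284; P(data | urn B) = (2/11)(9/11) = 0.14876.
Multiplying each by its prior: 5/9 · 0.17284 = 0.096022, 4/9 · 0.14876 = 0.066116; these sum to 0.16214.
The posterior is then P(urn A | data) = 0.59222, P(urn B | data) = 0.40778.
Averaging over the posterior, P(blue next | data) = (7/9)(0.59222) + (9/11)(0.40778) = 0.79425.

0.7943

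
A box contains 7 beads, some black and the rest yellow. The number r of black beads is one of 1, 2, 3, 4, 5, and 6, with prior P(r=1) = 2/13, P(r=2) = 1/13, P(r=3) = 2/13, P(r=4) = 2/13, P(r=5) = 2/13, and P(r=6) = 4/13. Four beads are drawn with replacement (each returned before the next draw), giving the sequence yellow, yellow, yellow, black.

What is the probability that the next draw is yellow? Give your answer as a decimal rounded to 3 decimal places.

0.640

For each hypothesis, P(data | H) works out to: P(data | r = 1) = (6/7)(6/7)(6/7)(1/7) = 0.089963; P(data | r = 2) = (5/7)(5/7)(5/7)(2/7) = 0.10412; P(data | r = 3) = (4/7)(4/7)(4/7)(3/7) = 0.079967; P(data | r = 4) = (3/7)(3/7)(3/7)(4/7) = 0.044981; P(data | r = 5) = (2/7)(2/7)(2/7)(5/7) = 0.01666; P(data | r = 6) = (1/7)(1/7)(1/7)(6/7) = 0.002499.
The prior-weighted likelihoods are 2/13 · 0.089963 = 0.01384, 1/13 · 0.10412 = 0.0080095, 2/13 · 0.079967 = 0.012303, 2/13 · 0.044981 = 0.0069202, 2/13 · 0.01666 = 0.002563, 4/13 · 0.002499 = 0.00076891; with total 0.044405.
The posterior is then P(r = 1 | data) = 0.31169, P(r = 2 | data) = 0.18038, P(r = 3 | data) = 0.27706, P(r = 4 | data) = 0.15584, P(r = 5 | data) = 0.05772, P(r = 6 | data) = 0.017316.
The predictive probability is P(yellow next | data) = (6/7)(0.31169) + (5/7)(0.18038) + (4/7)(0.27706) + (3/7)(0.15584) + (2/7)(0.05772) + (1/7)(0.017316) = 0.64007.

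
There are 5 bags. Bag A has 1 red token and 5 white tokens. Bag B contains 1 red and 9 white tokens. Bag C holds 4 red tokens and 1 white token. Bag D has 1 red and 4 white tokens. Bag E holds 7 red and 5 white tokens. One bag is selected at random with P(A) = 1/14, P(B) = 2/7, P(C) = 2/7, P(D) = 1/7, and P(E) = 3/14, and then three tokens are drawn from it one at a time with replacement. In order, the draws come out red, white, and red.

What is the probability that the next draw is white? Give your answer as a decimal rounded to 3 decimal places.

For each hypothesis, P(data | H) works out to: P(data | bag A) = (1/6)(5/6)(1/6) = 0.023148; P(data | bag B) = (1/10)(9/10)(1/10) = 0.009; P(data | bag C) = (4/5)(1/5)(4/5) = 0.128; P(data | bag D) = (1/5)(4/5)(1/5) = 0.032; P(data | bag E) = (7/12)(5/12)(7/12) = 0.14178.
The prior-weighted likelihoods are 1/14 · 0.023148 = 0.0016534, 2/7 · 0.009 = 0.0025714, 2/7 · 0.128 = 0.036571, 1/7 · 0.032 = 0.0045714, 3/14 · 0.14178 = 0.030382; these sum to 0.07575.
Dividing through by the total gives posterior P(bag A | data) = 0.021828, P(bag B | data) = 0.033946, P(bag C | data) = 0.48279, P(bag D | data) = 0.060349, P(bag E | data) = 0.40108.
So P(white next | data) = Σ P(white next | H) P(H | data) = (5/6)(0.021828) + (9/10)(0.033946) + (1/5)(0.48279) + (4/5)(0.060349) + (5/12)(0.40108) = 0.3607.

0.361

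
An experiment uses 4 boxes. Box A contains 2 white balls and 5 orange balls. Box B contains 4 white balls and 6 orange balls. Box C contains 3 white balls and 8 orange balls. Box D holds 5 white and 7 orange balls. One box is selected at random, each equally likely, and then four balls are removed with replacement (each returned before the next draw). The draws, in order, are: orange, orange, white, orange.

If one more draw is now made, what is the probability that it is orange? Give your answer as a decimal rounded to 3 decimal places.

0.663

The likelihood of the observed sequence under each hypothesis: P(data | box A) = (5/7)(5/7)(2/7)(5/7) = 0.10412; P(data | box B) = (6/10)(6/10)(4/10)(6/10) = 0.0864; P(data | box C) = (8/11)(8/11)(3/11)(8/11) = 0.10491; P(data | box D) = (7/12)(7/12)(5/12)(7/12) = 0.082706.
Multiplying each by its prior: 1/4 · 0.10412 = 0.026031, 1/4 · 0.0864 = 0.0216, 1/4 · 0.10491 = 0.026228, 1/4 · 0.082706 = 0.020677; these sum to 0.094535.
The posterior is then P(box A | data) = 0.27536, P(box B | data) = 0.22849, P(box C | data) = 0.27744, P(box D | data) = 0.21872.
So P(orange next | data) = Σ P(orange next | H) P(H | data) = (5/7)(0.27536) + (3/5)(0.22849) + (8/11)(0.27744) + (7/12)(0.21872) = 0.66313.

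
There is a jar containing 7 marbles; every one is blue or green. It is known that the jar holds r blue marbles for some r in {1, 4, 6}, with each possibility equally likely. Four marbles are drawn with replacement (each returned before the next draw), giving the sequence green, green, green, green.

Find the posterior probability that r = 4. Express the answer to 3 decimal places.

0.059

Compute the likelihood of the observed sequence for each case: P(data | r = 1) = (6/7)(6/7)(6/7)(6/7) = 0.53978; P(data | r = 4) = (3/7)(3/7)(3/7)(3/7) = 0.033736; P(data | r = 6) = (1/7)(1/7)(1/7)(1/7) = 0.00041649.
Multiplying each by its prior: 1/3 · 0.53978 = 0.17993, 1/3 · 0.033736 = 0.011245, 1/3 · 0.00041649 = 0.00013883; with total 0.19131.
Hence P(r = 4 | data) = (0.011245) / (0.19131) = 0.058781.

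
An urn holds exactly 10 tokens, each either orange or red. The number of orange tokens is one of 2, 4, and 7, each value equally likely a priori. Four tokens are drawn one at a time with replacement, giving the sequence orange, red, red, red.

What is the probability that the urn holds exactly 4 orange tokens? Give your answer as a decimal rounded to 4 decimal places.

Compute the likelihood of the observed sequence for each case: P(data | r = 2) = (2/10)(8/10)(8/10)(8/10) = 0.1024; P(data | r = 4) = (4/10)(6/10)(6/10)(6/10) = 0.0864; P(data | r = 7) = (7/10)(3/10)(3/10)(3/10) = 0.0189.
The prior-weighted likelihoods are 1/3 · 0.1024 = 0.034133, 1/3 · 0.0864 = 0.0288, 1/3 · 0.0189 = 0.0063; summing to 0.069233.
By Bayes' rule, P(r = 4 | data) = (0.0288) / (0.069233) = 0.41598.

0.4160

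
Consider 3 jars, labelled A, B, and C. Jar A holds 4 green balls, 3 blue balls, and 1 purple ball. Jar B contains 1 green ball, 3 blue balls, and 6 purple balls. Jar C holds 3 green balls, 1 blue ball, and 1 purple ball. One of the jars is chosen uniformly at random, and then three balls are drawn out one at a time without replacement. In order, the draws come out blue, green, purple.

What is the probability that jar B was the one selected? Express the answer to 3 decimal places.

0.226

Compute the likelihood of the observed sequence for each case: P(data | jar A) = (3/8)(4/7)(1/6) = 1/28; P(data | jar B) = (3/10)(1/9)(6/8) = 1/40; P(data | jar C) = (1/5)(3/4)(1/3) = 1/20.
The prior-weighted likelihoods are 1/3 · 1/28 = 1/84, 1/3 · 1/40 = 1/120, 1/3 · 1/20 = 1/60; summing to 31/840.
By Bayes' rule, P(jar B | data) = (1/120) / (31/840) = 7/31.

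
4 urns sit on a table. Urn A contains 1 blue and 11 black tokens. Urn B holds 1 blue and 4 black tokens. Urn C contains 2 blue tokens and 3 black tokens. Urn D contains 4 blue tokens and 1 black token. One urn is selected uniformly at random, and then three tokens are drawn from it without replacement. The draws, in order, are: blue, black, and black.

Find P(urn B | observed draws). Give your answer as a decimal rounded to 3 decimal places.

Compute the likelihood of the observed sequence for each case: P(data | urn A) = (1/12)(11/11)(10/10) = 1/12; P(data | urn B) = (1/5)(4/4)(3/3) = 1/5; P(data | urn C) = (2/5)(3/4)(2/3) = 1/5; P(data | urn D) = (4/5)(1/4)(0/3) = 0.
Weighting by the prior gives 1/4 · 1/12 = 1/48, 1/4 · 1/5 = 1/20, 1/4 · 1/5 = 1/20, 1/4 · 0 = 0; with total 29/240.
So P(urn B | data) = (1/20) / (29/240) = 12/29.

0.414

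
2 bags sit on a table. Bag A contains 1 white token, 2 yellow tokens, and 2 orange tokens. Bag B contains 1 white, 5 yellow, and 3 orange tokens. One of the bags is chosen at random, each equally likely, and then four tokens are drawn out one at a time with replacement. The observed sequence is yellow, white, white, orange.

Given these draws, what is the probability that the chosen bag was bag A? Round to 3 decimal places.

The likelihood of the observed sequence under each hypothesis: P(data | bag A) = (2/5)(1/5)(1/5)(2/5) = 0.0064; P(data | bag B) = (5/9)(1/9)(1/9)(3/9) = 0.0022862.
Multiplying each by its prior: 1/2 · 0.0064 = 0.0032, 1/2 · 0.0022862 = 0.0011431; these sum to 0.0043431.
So P(bag A | data) = (0.0032) / (0.0043431) = 0.7368.

0.737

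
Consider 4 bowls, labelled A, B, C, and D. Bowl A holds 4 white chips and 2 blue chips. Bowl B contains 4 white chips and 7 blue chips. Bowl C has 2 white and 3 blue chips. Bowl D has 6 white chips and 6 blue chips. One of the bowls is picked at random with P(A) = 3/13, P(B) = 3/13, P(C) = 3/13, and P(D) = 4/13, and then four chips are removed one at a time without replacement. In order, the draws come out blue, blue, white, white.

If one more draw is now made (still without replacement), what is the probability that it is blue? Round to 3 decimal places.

0.591

Under each hypothesis, the probability of the observed sequence is: P(data | bowl A) = (2/6)(1/5)(4/4)(3/3) = 0.066667; P(data | bowl B) = (7/11)(6/10)(4/9)(3/8) = 0.063636; P(data | bowl C) = (3/5)(2/4)(2/3)(1/2) = 0.1; P(data | bowl D) = (6/12)(5/11)(6/10)(5/9) = 0.075758.
Weighting by the prior gives 3/13 · 0.066667 = 0.015385, 3/13 · 0.063636 = 0.014685, 3/13 · 0.1 = 0.023077, 4/13 · 0.075758 = 0.02331; these sum to 0.076457.
Normalising, the posterior is P(bowl A | data) = 0.20122, P(bowl B | data) = 0.19207, P(bowl C | data) = 0.30183, P(bowl D | data) = 0.30488.
So P(blue next | data) = Σ P(blue next | H) P(H | data) = (0)(0.20122) + (5/7)(0.19207) + (1)(0.30183) + (1/2)(0.30488) = 0.59146.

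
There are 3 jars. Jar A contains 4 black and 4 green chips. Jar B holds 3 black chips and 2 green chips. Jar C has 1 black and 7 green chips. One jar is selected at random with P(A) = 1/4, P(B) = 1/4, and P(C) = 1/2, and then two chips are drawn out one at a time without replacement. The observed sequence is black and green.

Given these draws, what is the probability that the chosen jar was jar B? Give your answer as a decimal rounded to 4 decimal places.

Under each hypothesis, the probability of the observed sequence is: P(data | jar A) = (4/8)(4/7) = 2/7; P(data | jar B) = (3/5)(2/4) = 3/10; P(data | jar C) = (1/8)(7/7) = 1/8.
Multiplying each by its prior: 1/4 · 2/7 = 1/14, 1/4 · 3/10 = 3/40, 1/2 · 1/8 = 1/16; these sum to 117/560.
Therefore the posterior P(jar B | data) = (3/40) / (117/560) = 14/39.

0.3590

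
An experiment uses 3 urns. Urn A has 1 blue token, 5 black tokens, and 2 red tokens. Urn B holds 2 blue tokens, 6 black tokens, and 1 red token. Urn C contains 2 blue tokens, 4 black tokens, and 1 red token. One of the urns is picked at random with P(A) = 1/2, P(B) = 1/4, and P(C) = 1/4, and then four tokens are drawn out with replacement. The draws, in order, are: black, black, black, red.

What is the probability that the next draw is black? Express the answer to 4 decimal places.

Compute the likelihood of the observed sequence for each case: P(data | urn A) = (5/8)(5/8)(5/8)(2/8) = 0.061035; P(data | urn B) = (6/9)(6/9)(6/9)(1/9) = 0.032922; P(data | urn C) = (4/7)(4/7)(4/7)(1/7) = 0.026656.
Multiplying each by its prior: 1/2 · 0.061035 = 0.030518, 1/4 · 0.032922 = 0.0082305, 1/4 · 0.026656 = 0.0066639; with total 0.045412.
Dividing through by the total gives posterior P(urn A | data) = 0.67202, P(urn B | data) = 0.18124, P(urn C | data) = 0.14674.
Averaging over the posterior, P(black next | data) = (5/8)(0.67202) + (2/3)(0.18124) + (4/7)(0.14674) = 0.62469.

0.6247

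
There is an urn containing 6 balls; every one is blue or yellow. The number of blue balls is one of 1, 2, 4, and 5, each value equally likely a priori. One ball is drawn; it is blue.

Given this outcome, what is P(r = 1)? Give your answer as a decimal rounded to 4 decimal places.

0.0833

Compute the likelihood of this draw for each case: P(data | r = 1) = (1/6) = 1/6; P(data | r = 2) = (2/6) = 1/3; P(data | r = 4) = (4/6) = 2/3; P(data | r = 5) = (5/6) = 5/6.
The prior-weighted likelihoods are 1/4 · 1/6 = 1/24, 1/4 · 1/3 = 1/12, 1/4 · 2/3 = 1/6, 1/4 · 5/6 = 5/24; with total 1/2.
So P(r = 1 | data) = (1/24) / (1/2) = 1/12.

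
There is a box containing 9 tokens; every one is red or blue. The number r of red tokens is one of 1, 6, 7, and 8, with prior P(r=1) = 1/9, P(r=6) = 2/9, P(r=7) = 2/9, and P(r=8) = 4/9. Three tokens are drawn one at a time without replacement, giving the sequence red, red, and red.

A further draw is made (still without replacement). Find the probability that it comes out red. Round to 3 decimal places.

Under each hypothesis, the probability of the observed sequence is: P(data | r = 1) = (1/9)(0/8) = 0; P(data | r = 6) = (6/9)(5/8)(4/7) = 5/21; P(data | r = 7) = (7/9)(6/8)(5/7) = 5/12; P(data | r = 8) = (8/9)(7/8)(6/7) = 2/3.
Weighting by the prior gives 1/9 · 0 = 0, 2/9 · 5/21 = 10/189, 2/9 · 5/12 = 5/54, 4/9 · 2/3 = 8/27; summing to 167/378.
The posterior is then P(r = 1 | data) = 0, P(r = 6 | data) = 20/167, P(r = 7 | data) = 35/167, P(r = 8 | data) = 112/167.
Averaging over the posterior, P(red next | data) = (1/2)(20/167) + (2/3)(35/167) + (5/6)(112/167) = 380/501.

0.758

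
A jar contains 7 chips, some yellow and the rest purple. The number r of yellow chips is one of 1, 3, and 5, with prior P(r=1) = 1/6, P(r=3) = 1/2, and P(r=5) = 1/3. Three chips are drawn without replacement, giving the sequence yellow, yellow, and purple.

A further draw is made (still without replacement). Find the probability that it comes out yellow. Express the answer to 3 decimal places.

0.513

The likelihood of the observed sequence under each hypothesis: P(data | r = 1) = (1/7)(0/6) = 0; P(data | r = 3) = (3/7)(2/6)(4/5) = 4/35; P(data | r = 5) = (5/7)(4/6)(2/5) = 4/21.
Weighting by the prior gives 1/6 · 0 = 0, 1/2 · 4/35 = 2/35, 1/3 · 4/21 = 4/63; summing to 38/315.
Normalising, the posterior is P(r = 1 | data) = 0, P(r = 3 | data) = 9/19, P(r = 5 | data) = 10/19.
The predictive probability is P(yellow next | data) = (1/4)(9/19) + (3/4)(10/19) = 39/76.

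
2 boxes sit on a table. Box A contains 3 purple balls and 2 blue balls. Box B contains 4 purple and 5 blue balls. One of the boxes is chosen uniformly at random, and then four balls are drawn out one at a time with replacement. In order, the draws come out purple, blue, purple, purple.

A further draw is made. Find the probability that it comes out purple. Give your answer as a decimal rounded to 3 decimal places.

0.544

The likelihood of the observed sequence under each hypothesis: P(data | box A) = (3/5)(2/5)(3/5)(3/5) = 0.0864; P(data | box B) = (4/9)(5/9)(4/9)(4/9) = 0.048773.
Multiplying each by its prior: 1/2 · 0.0864 = 0.0432, 1/2 · 0.048773 = 0.024387; these sum to 0.067587.
Dividing through by the total gives posterior P(box A | data) = 0.63918, P(box B | data) = 0.36082.
So P(purple next | data) = Σ P(purple next | H) P(H | data) = (3/5)(0.63918) + (4/9)(0.36082) = 0.54387.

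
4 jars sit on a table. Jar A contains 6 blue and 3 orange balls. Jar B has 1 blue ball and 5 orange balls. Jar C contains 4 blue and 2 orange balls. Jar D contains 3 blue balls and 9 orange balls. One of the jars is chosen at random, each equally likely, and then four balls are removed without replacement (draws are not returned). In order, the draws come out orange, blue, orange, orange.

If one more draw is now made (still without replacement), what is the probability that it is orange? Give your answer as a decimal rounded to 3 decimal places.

Under each hypothesis, the probability of the observed sequence is: P(data | jar A) = (3/9)(6/8)(2/7)(1/6) = 0.011905; P(data | jar B) = (5/6)(1/5)(4/4)(3/3) = 0.16667; P(data | jar C) = (2/6)(4/5)(1/4)(0/3) = 0; P(data | jar D) = (9/12)(3/11)(8/10)(7/9) = 0.12727.
Multiplying each by its prior: 1/4 · 0.011905 = 0.0029762, 1/4 · 0.16667 = 0.041667, 1/4 · 0 = 0, 1/4 · 0.12727 = 0.031818; with total 0.076461.
The posterior is then P(jar A | data) = 0.038924, P(jar B | data) = 0.54494, P(jar C | data) = 0, P(jar D | data) = 0.41614.
The predictive probability is P(orange next | data) = (0)(0.038924) + (1)(0.54494) + (3/4)(0.41614) = 0.85704.

0.857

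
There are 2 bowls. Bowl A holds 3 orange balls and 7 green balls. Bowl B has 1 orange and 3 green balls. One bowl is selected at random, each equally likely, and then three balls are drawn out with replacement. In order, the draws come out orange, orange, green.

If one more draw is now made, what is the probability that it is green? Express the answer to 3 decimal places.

The likelihood of the observed sequence under each hypothesis: P(data | bowl A) = (3/10)(3/10)(7/10) = 0.063; P(data | bowl B) = (1/4)(1/4)(3/4) = 0.046875.
Weighting by the prior gives 1/2 · 0.063 = 0.0315, 1/2 · 0.046875 = 0.023438; these sum to 0.054938.
The posterior is then P(bowl A | data) = 0.57338, P(bowl B | data) = 0.42662.
The predictive probability is P(green next | data) = (7/10)(0.57338) + (3/4)(0.42662) = 0.72133.

0.721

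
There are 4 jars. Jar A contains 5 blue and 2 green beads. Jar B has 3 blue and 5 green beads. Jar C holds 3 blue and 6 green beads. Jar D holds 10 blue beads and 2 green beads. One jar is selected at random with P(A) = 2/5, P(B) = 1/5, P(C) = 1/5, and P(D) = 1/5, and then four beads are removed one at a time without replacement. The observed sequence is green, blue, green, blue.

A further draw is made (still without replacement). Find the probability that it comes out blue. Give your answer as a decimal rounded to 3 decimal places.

0.581

Compute the likelihood of the observed sequence for each case: P(data | jar A) = (2/7)(5/6)(1/5)(4/4) = 0.047619; P(data | jar B) = (5/8)(3/7)(4/6)(2/5) = 0.071429; P(data | jar C) = (6/9)(3/8)(5/7)(2/6) = 0.059524; P(data | jar D) = (2/12)(10/11)(1/10)(9/9) = 0.015152.
The prior-weighted likelihoods are 2/5 · 0.047619 = 0.019048, 1/5 · 0.071429 = 0.014286, 1/5 · 0.059524 = 0.011905, 1/5 · 0.015152 = 0.0030303; with total 0.048268.
Normalising, the posterior is P(jar A | data) = 0.39462, P(jar B | data) = 0.29596, P(jar C | data) = 0.24664, P(jar D | data) = 0.06278.
Averaging over the posterior, P(blue next | data) = (1)(0.39462) + (1/4)(0.29596) + (1/5)(0.24664) + (1)(0.06278) = 0.58072.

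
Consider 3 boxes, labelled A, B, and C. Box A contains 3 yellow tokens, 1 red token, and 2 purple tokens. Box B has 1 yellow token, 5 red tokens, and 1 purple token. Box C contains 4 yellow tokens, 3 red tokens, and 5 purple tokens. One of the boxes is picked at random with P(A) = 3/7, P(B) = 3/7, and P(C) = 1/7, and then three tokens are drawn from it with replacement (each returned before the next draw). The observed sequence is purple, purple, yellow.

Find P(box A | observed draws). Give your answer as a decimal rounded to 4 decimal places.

0.7144

Under each hypothesis, the probability of the observed sequence is: P(data | box A) = (2/6)(2/6)(3/6) = 0.055556; P(data | box B) = (1/7)(1/7)(1/7) = 0.0029155; P(data | box C) = (5/12)(5/12)(4/12) = 0.05787.
Multiplying each by its prior: 3/7 · 0.055556 = 0.02381, 3/7 · 0.0029155 = 0.0012495, 1/7 · 0.05787 = 0.0082672; with total 0.033326.
So P(box A | data) = (0.02381) / (0.033326) = 0.71444.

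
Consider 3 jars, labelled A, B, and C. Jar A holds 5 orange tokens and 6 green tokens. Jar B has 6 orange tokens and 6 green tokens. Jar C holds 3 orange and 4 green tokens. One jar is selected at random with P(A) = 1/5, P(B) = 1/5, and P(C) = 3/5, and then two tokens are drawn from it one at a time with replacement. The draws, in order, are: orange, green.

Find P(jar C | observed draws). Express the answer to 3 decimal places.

0.596

Under each hypothesis, the probability of the observed sequence is: P(data | jar A) = (5/11)(6/11) = 0.24793; P(data | jar B) = (6/12)(6/12) = 0.25; P(data | jar C) = (3/7)(4/7) = 0.2449.
Multiplying each by its prior: 1/5 · 0.24793 = 0.049587, 1/5 · 0.25 = 0.05, 3/5 · 0.2449 = 0.14694; these sum to 0.24653.
So P(jar C | data) = (0.14694) / (0.24653) = 0.59604.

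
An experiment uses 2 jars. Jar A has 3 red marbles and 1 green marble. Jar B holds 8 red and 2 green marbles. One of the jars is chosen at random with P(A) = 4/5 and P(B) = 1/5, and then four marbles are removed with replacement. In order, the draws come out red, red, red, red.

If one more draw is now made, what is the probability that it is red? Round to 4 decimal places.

Compute the likelihood of the observed sequence for each case: P(data | jar A) = (3/4)(3/4)(3/4)(3/4) = 0.31641; P(data | jar B) = (8/10)(8/10)(8/10)(8/10) = 0.4096.
Weighting by the prior gives 4/5 · 0.31641 = 0.25312, 1/5 · 0.4096 = 0.08192; with total 0.33504.
Dividing through by the total gives posterior P(jar A | data) = 0.7555, P(jar B | data) = 0.2445.
Averaging over the posterior, P(red next | data) = (3/4)(0.7555) + (4/5)(0.2445) = 0.76223.

0.7622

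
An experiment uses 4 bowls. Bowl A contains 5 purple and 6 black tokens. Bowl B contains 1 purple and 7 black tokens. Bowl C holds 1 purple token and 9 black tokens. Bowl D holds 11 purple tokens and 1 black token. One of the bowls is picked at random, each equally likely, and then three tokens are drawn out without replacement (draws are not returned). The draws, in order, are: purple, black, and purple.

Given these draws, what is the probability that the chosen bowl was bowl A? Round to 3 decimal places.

Compute the likelihood of the observed sequence for each case: P(data | bowl A) = (5/11)(6/10)(4/9) = 4/33; P(data | bowl B) = (1/8)(7/7)(0/6) = 0; P(data | bowl C) = (1/10)(9/9)(0/8) = 0; P(data | bowl D) = (11/12)(1/11)(10/10) = 1/12.
The prior-weighted likelihoods are 1/4 · 4/33 = 1/33, 1/4 · 0 = 0, 1/4 · 0 = 0, 1/4 · 1/12 = 1/48; with total 9/176.
Hence P(bowl A | data) = (1/33) / (9/176) = 16/27.

0.593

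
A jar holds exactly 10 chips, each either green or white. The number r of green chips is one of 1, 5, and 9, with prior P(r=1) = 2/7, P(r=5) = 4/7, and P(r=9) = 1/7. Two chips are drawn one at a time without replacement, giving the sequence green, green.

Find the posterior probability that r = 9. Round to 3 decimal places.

Under each hypothesis, the probability of the observed sequence is: P(data | r = 1) = (1/10)(0/9) = 0; P(data | r = 5) = (5/10)(4/9) = 2/9; P(data | r = 9) = (9/10)(8/9) = 4/5.
Multiplying each by its prior: 2/7 · 0 = 0, 4/7 · 2/9 = 8/63, 1/7 · 4/5 = 4/35; summing to 76/315.
So P(r = 9 | data) = (4/35) / (76/315) = 9/19.

0.474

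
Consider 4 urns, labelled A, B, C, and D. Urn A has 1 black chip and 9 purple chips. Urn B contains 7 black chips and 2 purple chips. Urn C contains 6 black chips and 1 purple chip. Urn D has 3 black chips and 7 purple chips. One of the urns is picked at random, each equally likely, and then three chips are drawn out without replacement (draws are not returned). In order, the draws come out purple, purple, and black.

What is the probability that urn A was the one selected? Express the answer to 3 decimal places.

0.330

Under each hypothesis, the probability of the observed sequence is: P(data | urn A) = (9/10)(8/9)(1/8) = 0.1; P(data | urn B) = (2/9)(1/8)(7/7) = 0.027778; P(data | urn C) = (1/7)(0/6) = 0; P(data | urn D) = (7/10)(6/9)(3/8) = 0.175.
Multiplying each by its prior: 1/4 · 0.1 = 0.025, 1/4 · 0.027778 = 0.0069444, 1/4 · 0 = 0, 1/4 · 0.175 = 0.04375; these sum to 0.075694.
By Bayes' rule, P(urn A | data) = (0.025) / (0.075694) = 0.33028.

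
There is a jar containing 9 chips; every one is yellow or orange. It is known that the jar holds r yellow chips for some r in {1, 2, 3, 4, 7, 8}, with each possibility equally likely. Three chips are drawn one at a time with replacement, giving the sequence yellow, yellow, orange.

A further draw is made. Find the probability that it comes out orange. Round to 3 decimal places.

0.416

Under each hypothesis, the probability of the observed sequence is: P(data | r = 1) = (1/9)(1/9)(8/9) = 0.010974; P(data | r = 2) = (2/9)(2/9)(7/9) = 0.038409; P(data | r = 3) = (3/9)(3/9)(6/9) = 0.074074; P(data | r = 4) = (4/9)(4/9)(5/9) = 0.10974; P(data | r = 7) = (7/9)(7/9)(2/9) = 0.13443; P(data | r = 8) = (8/9)(8/9)(1/9) = 0.087791.
Weighting by the prior gives 1/6 · 0.010974 = 0.001829, 1/6 · 0.038409 = 0.0064015, 1/6 · 0.074074 = 0.012346, 1/6 · 0.10974 = 0.01829, 1/6 · 0.13443 = 0.022405, 1/6 · 0.087791 = 0.014632; with total 0.075903.
Dividing through by the total gives posterior P(r = 1 | data) = 0.024096, P(r = 2 | data) = 0.084337, P(r = 3 | data) = 0.16265, P(r = 4 | data) = 0.24096, P(r = 7 | data) = 0.29518, P(r = 8 | data) = 0.19277.
The predictive probability is P(orange next | data) = (8/9)(0.024096) + (7/9)(0.084337) + (2/3)(0.16265) + (5/9)(0.24096) + (2/9)(0.29518) + (1/9)(0.19277) = 0.41633.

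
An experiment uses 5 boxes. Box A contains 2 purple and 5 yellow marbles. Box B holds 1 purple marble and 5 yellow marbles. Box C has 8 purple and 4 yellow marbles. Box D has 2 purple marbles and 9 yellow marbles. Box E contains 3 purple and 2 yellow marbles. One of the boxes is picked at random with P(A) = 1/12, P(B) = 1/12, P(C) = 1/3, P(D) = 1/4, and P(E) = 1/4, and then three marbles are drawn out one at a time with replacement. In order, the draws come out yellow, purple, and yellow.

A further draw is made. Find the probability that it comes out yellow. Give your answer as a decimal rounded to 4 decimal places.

For each hypothesis, P(data | H) works out to: P(data | box A) = (5/7)(2/7)(5/7) = 0.14577; P(data | box B) = (5/6)(1/6)(5/6) = 0.11574; P(data | box C) = (4/12)(8/12)(4/12) = 0.074074; P(data | box D) = (9/11)(2/11)(9/11) = 0.12171; P(data | box E) = (2/5)(3/5)(2/5) = 0.096.
Weighting by the prior gives 1/12 · 0.14577 = 0.012148, 1/12 · 0.11574 = 0.0096451, 1/3 · 0.074074 = 0.024691, 1/4 · 0.12171 = 0.030428, 1/4 · 0.096 = 0.024; these sum to 0.10091.
Dividing through by the total gives posterior P(box A | data) = 0.12038, P(box B | data) = 0.095579, P(box C | data) = 0.24468, P(box D | data) = 0.30153, P(box E | data) = 0.23783.
Averaging over the posterior, P(yellow next | data) = (5/7)(0.12038) + (5/6)(0.095579) + (1/3)(0.24468) + (9/11)(0.30153) + (2/5)(0.23783) = 0.58903.

0.5890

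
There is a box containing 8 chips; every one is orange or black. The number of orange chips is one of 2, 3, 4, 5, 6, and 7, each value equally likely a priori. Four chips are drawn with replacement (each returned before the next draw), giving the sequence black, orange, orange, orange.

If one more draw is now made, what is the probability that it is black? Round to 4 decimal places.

0.3398

Under each hypothesis, the probability of the observed sequence is: P(data | r = 2) = (6/8)(2/8)(2/8)(2/8) = 0.011719; P(data | r = 3) = (5/8)(3/8)(3/8)(3/8) = 0.032959; P(data | r = 4) = (4/8)(4/8)(4/8)(4/8) = 0.0625; P(data | r = 5) = (3/8)(5/8)(5/8)(5/8) = 0.091553; P(data | r = 6) = (2/8)(6/8)(6/8)(6/8) = 0.10547; P(data | r = 7) = (1/8)(7/8)(7/8)(7/8) = 0.08374.
The prior-weighted likelihoods are 1/6 · 0.011719 = 0.0019531, 1/6 · 0.032959 = 0.0054932, 1/6 · 0.0625 = 0.010417, 1/6 · 0.091553 = 0.015259, 1/6 · 0.10547 = 0.017578, 1/6 · 0.08374 = 0.013957; with total 0.064657.
The posterior is then P(r = 2 | data) = 0.030208, P(r = 3 | data) = 0.084959, P(r = 4 | data) = 0.16111, P(r = 5 | data) = 0.236, P(r = 6 | data) = 0.27187, P(r = 7 | data) = 0.21586.
Averaging over the posterior, P(black next | data) = (3/4)(0.030208) + (5/8)(0.084959) + (1/2)(0.16111) + (3/8)(0.236) + (1/4)(0.27187) + (1/8)(0.21586) = 0.33976.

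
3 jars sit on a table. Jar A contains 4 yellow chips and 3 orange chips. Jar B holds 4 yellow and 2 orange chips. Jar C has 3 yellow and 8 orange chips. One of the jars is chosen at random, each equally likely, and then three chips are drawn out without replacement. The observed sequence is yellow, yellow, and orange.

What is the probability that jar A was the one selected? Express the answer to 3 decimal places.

0.408

Under each hypothesis, the probability of the observed sequence is: P(data | jar A) = (4/7)(3/6)(3/5) = 6/35; P(data | jar B) = (4/6)(3/5)(2/4) = 1/5; P(data | jar C) = (3/11)(2/10)(8/9) = 8/165.
Weighting by the prior gives 1/3 · 6/35 = 2/35, 1/3 · 1/5 = 1/15, 1/3 · 8/165 = 8/495; summing to 97/693.
So P(jar A | data) = (2/35) / (97/693) = 198/485.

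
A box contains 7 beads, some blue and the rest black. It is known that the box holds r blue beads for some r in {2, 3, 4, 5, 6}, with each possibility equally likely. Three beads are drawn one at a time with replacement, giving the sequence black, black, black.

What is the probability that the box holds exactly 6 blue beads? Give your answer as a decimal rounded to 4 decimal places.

For each hypothesis, P(data | H) works out to: P(data | r = 2) = (5/7)(5/7)(5/7) = 0.36443; P(data | r = 3) = (4/7)(4/7)(4/7) = 0.18659; P(data | r = 4) = (3/7)(3/7)(3/7) = 0.078717; P(data | r = 5) = (2/7)(2/7)(2/7) = 0.023324; P(data | r = 6) = (1/7)(1/7)(1/7) = 0.0029155.
Weighting by the prior gives 1/5 · 0.36443 = 0.072886, 1/5 · 0.18659 = 0.037318, 1/5 · 0.078717 = 0.015743, 1/5 · 0.023324 = 0.0046647, 1/5 · 0.0029155 = 0.00058309; summing to 0.1312.
So P(r = 6 | data) = (0.00058309) / (0.1312) = 0.0044444.

0.0044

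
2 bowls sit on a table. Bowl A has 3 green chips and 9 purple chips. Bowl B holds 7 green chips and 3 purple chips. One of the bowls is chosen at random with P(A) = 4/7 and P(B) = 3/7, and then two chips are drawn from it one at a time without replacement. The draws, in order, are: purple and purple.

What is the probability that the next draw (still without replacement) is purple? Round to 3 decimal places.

0.652

The likelihood of the observed sequence under each hypothesis: P(data | bowl A) = (9/12)(8/11) = 6/11; P(data | bowl B) = (3/10)(2/9) = 1/15.
Multiplying each by its prior: 4/7 · 6/11 = 24/77, 3/7 · 1/15 = 1/35; these sum to 131/385.
Dividing through by the total gives posterior P(bowl A | data) = 0.91603, P(bowl B | data) = 0.083969.
Averaging over the posterior, P(purple next | data) = (7/10)(0.91603) + (1/8)(0.083969) = 0.65172.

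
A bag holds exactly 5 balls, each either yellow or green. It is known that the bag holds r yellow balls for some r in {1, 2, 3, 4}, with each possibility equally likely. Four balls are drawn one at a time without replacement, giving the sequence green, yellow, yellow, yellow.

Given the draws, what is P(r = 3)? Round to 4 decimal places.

0.3333

Under each hypothesis, the probability of the observed sequence is: P(data | r = 1) = (4/5)(1/4)(0/3) = 0; P(data | r = 2) = (3/5)(2/4)(1/3)(0/2) = 0; P(data | r = 3) = (2/5)(3/4)(2/3)(1/2) = 1/10; P(data | r = 4) = (1/5)(4/4)(3/3)(2/2) = 1/5.
Weighting by the prior gives 1/4 · 0 = 0, 1/4 · 0 = 0, 1/4 · 1/10 = 1/40, 1/4 · 1/5 = 1/20; these sum to 3/40.
By Bayes' rule, P(r = 3 | data) = (1/40) / (3/40) = 1/3.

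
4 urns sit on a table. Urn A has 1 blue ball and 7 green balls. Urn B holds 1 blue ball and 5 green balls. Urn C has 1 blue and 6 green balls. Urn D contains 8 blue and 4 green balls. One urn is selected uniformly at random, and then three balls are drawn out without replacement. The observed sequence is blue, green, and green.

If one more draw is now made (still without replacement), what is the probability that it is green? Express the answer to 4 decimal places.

For each hypothesis, P(data | H) works out to: P(data | urn A) = (1/8)(7/7)(6/6) = 0.125; P(data | urn B) = (1/6)(5/5)(4/4) = 0.16667; P(data | urn C) = (1/7)(6/6)(5/5) = 0.14286; P(data | urn D) = (8/12)(4/11)(3/10) = 0.072727.
Weighting by the prior gives 1/4 · 0.125 = 0.03125, 1/4 · 0.16667 = 0.041667, 1/4 · 0.14286 = 0.035714, 1/4 · 0.072727 = 0.018182; summing to 0.12681.
Dividing through by the total gives posterior P(urn A | data) = 0.24643, P(urn B | data) = 0.32857, P(urn C | data) = 0.28163, P(urn D | data) = 0.14338.
So P(green next | data) = Σ P(green next | H) P(H | data) = (1)(0.24643) + (1)(0.32857) + (1)(0.28163) + (2/9)(0.14338) = 0.88849.

0.8885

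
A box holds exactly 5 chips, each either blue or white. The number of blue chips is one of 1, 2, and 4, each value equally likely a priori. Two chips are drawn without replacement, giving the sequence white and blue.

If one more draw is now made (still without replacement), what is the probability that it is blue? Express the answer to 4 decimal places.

0.4286

Under each hypothesis, the probability of the observed sequence is: P(data | r = 1) = (4/5)(1/4) = 1/5; P(data | r = 2) = (3/5)(2/4) = 3/10; P(data | r = 4) = (1/5)(4/4) = 1/5.
The prior-weighted likelihoods are 1/3 · 1/5 = 1/15, 1/3 · 3/10 = 1/10, 1/3 · 1/5 = 1/15; with total 7/30.
Dividing through by the total gives posterior P(r = 1 | data) = 2/7, P(r = 2 | data) = 3/7, P(r = 4 | data) = 2/7.
Averaging over the posterior, P(blue next | data) = (0)(2/7) + (1/3)(3/7) + (1)(2/7) = 3/7.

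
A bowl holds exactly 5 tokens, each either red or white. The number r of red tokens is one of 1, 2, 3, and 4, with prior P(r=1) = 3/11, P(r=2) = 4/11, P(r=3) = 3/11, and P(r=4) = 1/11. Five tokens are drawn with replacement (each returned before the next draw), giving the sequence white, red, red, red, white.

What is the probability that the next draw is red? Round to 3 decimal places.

0.512

The likelihood of the observed sequence under each hypothesis: P(data | r = 1) = (4/5)(1/5)(1/5)(1/5)(4/5) = 0.00512; P(data | r = 2) = (3/5)(2/5)(2/5)(2/5)(3/5) = 0.02304; P(data | r = 3) = (2/5)(3/5)(3/5)(3/5)(2/5) = 0.03456; P(data | r = 4) = (1/5)(4/5)(4/5)(4/5)(1/5) = 0.02048.
Multiplying each by its prior: 3/11 · 0.00512 = 0.0013964, 4/11 · 0.02304 = 0.0083782, 3/11 · 0.03456 = 0.0094255, 1/11 · 0.02048 = 0.0018618; with total 0.021062.
Normalising, the posterior is P(r = 1 | data) = 0.066298, P(r = 2 | data) = 0.39779, P(r = 3 | data) = 0.44751, P(r = 4 | data) = 0.088398.
So P(red next | data) = Σ P(red next | H) P(H | data) = (1/5)(0.066298) + (2/5)(0.39779) + (3/5)(0.44751) + (4/5)(0.088398) = 0.5116.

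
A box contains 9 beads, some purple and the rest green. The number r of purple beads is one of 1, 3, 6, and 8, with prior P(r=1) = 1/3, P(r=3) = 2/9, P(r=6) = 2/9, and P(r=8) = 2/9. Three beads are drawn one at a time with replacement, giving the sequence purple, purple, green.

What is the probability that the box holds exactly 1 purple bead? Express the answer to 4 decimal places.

For each hypothesis, P(data | H) works out to: P(data | r = 1) = (1/9)(1/9)(8/9) = 0.010974; P(data | r = 3) = (3/9)(3/9)(6/9) = 0.074074; P(data | r = 6) = (6/9)(6/9)(3/9) = 0.14815; P(data | r = 8) = (8/9)(8/9)(1/9) = 0.087791.
The prior-weighted likelihoods are 1/3 · 0.010974 = 0.003658, 2/9 · 0.074074 = 0.016461, 2/9 · 0.14815 = 0.032922, 2/9 · 0.087791 = 0.019509; these sum to 0.07255.
So P(r = 1 | data) = (0.003658) / (0.07255) = 0.05042.

0.0504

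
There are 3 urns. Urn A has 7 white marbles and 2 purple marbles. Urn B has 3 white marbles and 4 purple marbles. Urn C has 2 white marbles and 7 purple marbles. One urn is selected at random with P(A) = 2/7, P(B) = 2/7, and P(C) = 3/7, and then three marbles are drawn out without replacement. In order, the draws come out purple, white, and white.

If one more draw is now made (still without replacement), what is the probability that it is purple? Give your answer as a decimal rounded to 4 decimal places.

Compute the likelihood of the observed sequence for each case: P(data | urn A) = (2/9)(7/8)(6/7) = 0.16667; P(data | urn B) = (4/7)(3/6)(2/5) = 0.11429; P(data | urn C) = (7/9)(2/8)(1/7) = 0.027778.
Multiplying each by its prior: 2/7 · 0.16667 = 0.047619, 2/7 · 0.11429 = 0.032653, 3/7 · 0.027778 = 0.011905; with total 0.092177.
Dividing through by the total gives posterior P(urn A | data) = 0.51661, P(urn B | data) = 0.35424, P(urn C | data) = 0.12915.
So P(purple next | data) = Σ P(purple next | H) P(H | data) = (1/6)(0.51661) + (3/4)(0.35424) + (1)(0.12915) = 0.48093.

0.4809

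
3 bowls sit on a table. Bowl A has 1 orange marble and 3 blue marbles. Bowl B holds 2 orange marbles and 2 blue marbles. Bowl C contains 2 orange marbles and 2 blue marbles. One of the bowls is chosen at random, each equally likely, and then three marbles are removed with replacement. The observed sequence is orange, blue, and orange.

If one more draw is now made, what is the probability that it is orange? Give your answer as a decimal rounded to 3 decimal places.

0.461

Compute the likelihood of the observed sequence for each case: P(data | bowl A) = (1/4)(3/4)(1/4) = 3/64; P(data | bowl B) = (2/4)(2/4)(2/4) = 1/8; P(data | bowl C) = (2/4)(2/4)(2/4) = 1/8.
Weighting by the prior gives 1/3 · 3/64 = 1/64, 1/3 · 1/8 = 1/24, 1/3 · 1/8 = 1/24; with total 19/192.
The posterior is then P(bowl A | data) = 3/19, P(bowl B | data) = 8/19, P(bowl C | data) = 8/19.
The predictive probability is P(orange next | data) = (1/4)(3/19) + (1/2)(8/19) + (1/2)(8/19) = 35/76.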